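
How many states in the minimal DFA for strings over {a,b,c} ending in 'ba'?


Track the longest suffix of input matching a prefix of 'ba': 3 classes (prefixes of length 0..2)
Minimal DFA: 3 states


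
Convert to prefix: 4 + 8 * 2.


'*' binds tighter: tree is (+ 4 (* 8 2))
Prefix: + 4 * 8 2


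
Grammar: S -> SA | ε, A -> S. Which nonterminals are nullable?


A nonterminal is nullable iff some alternative derives ε (directly, or every symbol in it is nullable)
Nullable: {A, S}


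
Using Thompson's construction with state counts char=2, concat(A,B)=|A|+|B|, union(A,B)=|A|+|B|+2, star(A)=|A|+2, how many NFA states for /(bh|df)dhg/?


Syntax tree has 7 char leaf(s), 1 union(s), 0 star(s)
chars contribute 7×2 = 14; each union adds +2; each star adds +2
Total: 14 + 2 + 0 = 16 states


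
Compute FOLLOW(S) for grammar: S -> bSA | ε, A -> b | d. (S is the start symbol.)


$ ∈ FOLLOW(S). For each A -> αBβ: add FIRST(β)\{ε} to FOLLOW(B); if β nullable, add FOLLOW(A).
FOLLOW(S) = {$, b, d}


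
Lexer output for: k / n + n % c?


Scan left to right, longest-match per lexeme
Tokens: ID(k), OP(/), ID(n), OP(+), ID(n), OP(%), ID(c)


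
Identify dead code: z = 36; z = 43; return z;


first assignment to z is overwritten before any read
Dead: 'z = 36'


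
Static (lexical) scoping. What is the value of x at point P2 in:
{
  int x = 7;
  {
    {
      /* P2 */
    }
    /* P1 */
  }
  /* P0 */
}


P2's block does not declare x; resolves to the enclosing declaration at depth 0
x = 7


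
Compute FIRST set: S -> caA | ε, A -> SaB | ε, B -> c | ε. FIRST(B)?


Per alternative of B: FIRST(c) = {c}; FIRST(ε) = {ε}
FIRST(B) = {c, ε}


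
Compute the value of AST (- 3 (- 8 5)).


Evaluate inner: (- 8 5) = 3
Evaluate root: (- 3 3) = 0
Result: 0


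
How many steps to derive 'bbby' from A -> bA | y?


Derivation: A => bA => bbA => bbbA => bbby
Steps: 4


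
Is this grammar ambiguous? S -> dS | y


right-linear, alternatives start with distinct terminals 'd' vs 'y': unique leftmost derivation
Unambiguous


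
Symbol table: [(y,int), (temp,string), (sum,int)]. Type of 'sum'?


Lookup 'sum' → type int


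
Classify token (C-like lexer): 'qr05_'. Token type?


Pattern: letter/underscore followed by alphanumerics, not a keyword
Type: IDENTIFIER


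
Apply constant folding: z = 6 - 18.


6 - 18 = -12 at compile time
Optimized: z = -12


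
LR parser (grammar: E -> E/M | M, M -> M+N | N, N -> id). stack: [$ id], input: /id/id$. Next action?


'id' on top is the handle for N -> id
Action: reduce (N -> id)


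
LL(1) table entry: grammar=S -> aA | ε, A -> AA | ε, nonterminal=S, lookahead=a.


For [S, a]: 'a' ∈ FIRST(aA)
Entry: S -> aA


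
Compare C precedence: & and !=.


'!=' is equality (level 6); '&' is bitwise AND (level 5)
Higher level binds tighter
'!=' has higher precedence than '&'


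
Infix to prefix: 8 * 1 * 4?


left-to-right (same/higher precedence on left): tree is (* (* 8 1) 4)
Prefix: * * 8 1 4


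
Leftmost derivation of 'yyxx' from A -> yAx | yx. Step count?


Derivation: A => yAx => yyxx
Steps: 2


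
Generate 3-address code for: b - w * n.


Break into single-operator statements:
t1 = w * n
t2 = b - t1


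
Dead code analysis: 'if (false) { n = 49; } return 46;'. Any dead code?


condition is constant false, so the whole block is unreachable
Dead: 'if (false) { n = 49; }'


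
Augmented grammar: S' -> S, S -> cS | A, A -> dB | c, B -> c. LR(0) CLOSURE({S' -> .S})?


Start: S' -> .S
For each item with dot before a nonterminal B, add B -> .γ for every B-production
Closure: [S' -> .S, S -> .cS, S -> .A, A -> .dB, A -> .c]


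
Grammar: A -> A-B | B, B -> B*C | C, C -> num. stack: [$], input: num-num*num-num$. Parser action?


no handle on stack; shift 'num'
Action: shift


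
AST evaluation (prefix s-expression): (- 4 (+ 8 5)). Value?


Evaluate inner: (+ 8 5) = 13
Evaluate root: (- 4 13) = -9
Result: -9


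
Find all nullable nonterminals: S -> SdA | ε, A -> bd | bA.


A nonterminal is nullable iff some alternative derives ε (directly, or every symbol in it is nullable)
Nullable: {S}


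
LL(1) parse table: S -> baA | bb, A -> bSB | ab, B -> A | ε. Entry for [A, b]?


For [A, b]: 'b' ∈ FIRST(bSB)
Entry: A -> bSB


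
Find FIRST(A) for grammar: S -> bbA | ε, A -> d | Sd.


Per alternative of A: FIRST(d) = {d}; FIRST(Sd) = {b, d}
FIRST(A) = {b, d}


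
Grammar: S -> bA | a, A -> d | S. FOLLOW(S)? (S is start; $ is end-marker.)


$ ∈ FOLLOW(S). For each A -> αBβ: add FIRST(β)\{ε} to FOLLOW(B); if β nullable, add FOLLOW(A).
FOLLOW(S) = {$}


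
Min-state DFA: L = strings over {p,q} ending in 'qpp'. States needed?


Track the longest suffix of input matching a prefix of 'qpp': 4 classes (prefixes of length 0..3)
Minimal DFA: 4 states


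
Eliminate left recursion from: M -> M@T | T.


Left-recursive alternatives: M@T; non-recursive: T
Introduce M': M -> TM', M' -> @TM' | ε


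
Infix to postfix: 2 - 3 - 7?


Left to right (same or higher precedence on left)
Postfix: 2 3 - 7 -


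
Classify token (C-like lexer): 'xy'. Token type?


Pattern: letter/underscore followed by alphanumerics, not a keyword
Type: IDENTIFIER


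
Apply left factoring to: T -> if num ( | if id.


Common prefix: 'if'
Factored: T -> if T', T' -> num ( | id


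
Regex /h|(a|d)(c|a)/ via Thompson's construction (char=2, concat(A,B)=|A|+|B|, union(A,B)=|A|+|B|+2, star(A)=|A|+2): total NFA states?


Syntax tree has 5 char leaf(s), 3 union(s), 0 star(s)
chars contribute 5×2 = 10; each union adds +2; each star adds +2
Total: 10 + 6 + 0 = 16 states


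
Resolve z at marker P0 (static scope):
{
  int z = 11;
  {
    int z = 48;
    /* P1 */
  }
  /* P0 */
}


z declared in the same block as P0
z = 11


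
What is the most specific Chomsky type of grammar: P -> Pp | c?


Left-linear: every RHS is a terminal or one nonterminal followed by a terminal
Classification: Type 3 (Regular)


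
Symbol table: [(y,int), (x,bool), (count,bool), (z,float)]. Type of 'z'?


Lookup 'z' → type float


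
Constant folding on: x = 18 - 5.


18 - 5 = 13 at compile time
Optimized: x = 13


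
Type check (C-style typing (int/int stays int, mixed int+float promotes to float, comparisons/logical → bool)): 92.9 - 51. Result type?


Operand types: float - int
Rule: mixed int/float promotes to float; int/int stays int
Result type: float


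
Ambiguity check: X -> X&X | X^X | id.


'id&id^id' has two parse trees (no precedence encoded between & and ^)
Ambiguous


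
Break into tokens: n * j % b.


Scan left to right, longest-match per lexeme
Tokens: ID(n), OP(*), ID(j), OP(%), ID(b)


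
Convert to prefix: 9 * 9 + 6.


left-to-right (same/higher precedence on left): tree is (+ (* 9 9) 6)
Prefix: + * 9 9 6


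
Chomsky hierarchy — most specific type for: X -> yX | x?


Right-linear: every RHS is a terminal or a terminal followed by one nonterminal
Classification: Type 3 (Regular)


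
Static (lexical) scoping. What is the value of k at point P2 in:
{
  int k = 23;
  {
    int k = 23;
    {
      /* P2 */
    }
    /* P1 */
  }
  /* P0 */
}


P2's block does not declare k; resolves to the enclosing declaration at depth 1
k = 23


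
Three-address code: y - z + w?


Break into single-operator statements:
t1 = y - z
t2 = t1 + w


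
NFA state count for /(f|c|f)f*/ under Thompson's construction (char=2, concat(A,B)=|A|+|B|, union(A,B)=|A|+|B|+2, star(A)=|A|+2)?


Syntax tree has 4 char leaf(s), 2 union(s), 1 star(s)
chars contribute 4×2 = 8; each union adds +2; each star adds +2
Total: 8 + 4 + 2 = 14 states


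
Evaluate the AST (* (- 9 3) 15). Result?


Evaluate inner: (- 9 3) = 6
Evaluate root: (* 6 15) = 90
Result: 90


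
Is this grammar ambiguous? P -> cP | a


right-linear, alternatives start with distinct terminals 'c' vs 'a': unique leftmost derivation
Unambiguous


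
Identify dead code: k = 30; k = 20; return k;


first assignment to k is overwritten before any read
Dead: 'k = 30'


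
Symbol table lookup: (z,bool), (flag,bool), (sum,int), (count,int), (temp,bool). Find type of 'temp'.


Lookup 'temp' → type bool


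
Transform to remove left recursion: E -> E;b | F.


Left-recursive alternatives: E;b; non-recursive: F
Introduce E': E -> FE', E' -> ;bE' | ε


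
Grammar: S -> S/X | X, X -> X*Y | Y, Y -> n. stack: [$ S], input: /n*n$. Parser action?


shift '/' to continue S -> S/X
Action: shift


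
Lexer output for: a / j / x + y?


Scan left to right, longest-match per lexeme
Tokens: ID(a), OP(/), ID(j), OP(/), ID(x), OP(+), ID(y)


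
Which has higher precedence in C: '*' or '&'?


'*' is multiplicative (level 10); '&' is bitwise AND (level 5)
Higher level binds tighter
'*' has higher precedence than '&'


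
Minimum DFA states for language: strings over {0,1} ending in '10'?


Track the longest suffix of input matching a prefix of '10': 3 classes (prefixes of length 0..2)
Minimal DFA: 3 states


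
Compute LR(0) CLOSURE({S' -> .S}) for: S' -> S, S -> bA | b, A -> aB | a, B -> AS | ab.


Start: S' -> .S
For each item with dot before a nonterminal B, add B -> .γ for every B-production
Closure: [S' -> .S, S -> .bA, S -> .b]


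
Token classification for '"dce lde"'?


Pattern: double-quoted sequence
Type: STRING_LITERAL


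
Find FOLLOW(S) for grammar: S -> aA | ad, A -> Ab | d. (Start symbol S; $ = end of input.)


$ ∈ FOLLOW(S). For each A -> αBβ: add FIRST(β)\{ε} to FOLLOW(B); if β nullable, add FOLLOW(A).
FOLLOW(S) = {$}


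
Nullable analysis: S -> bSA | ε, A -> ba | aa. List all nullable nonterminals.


A nonterminal is nullable iff some alternative derives ε (directly, or every symbol in it is nullable)
Nullable: {S}


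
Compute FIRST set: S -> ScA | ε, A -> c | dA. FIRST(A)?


Per alternative of A: FIRST(c) = {c}; FIRST(dA) = {d}
FIRST(A) = {c, d}


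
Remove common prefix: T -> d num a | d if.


Common prefix: 'd'
Factored: T -> d T', T' -> num a | if


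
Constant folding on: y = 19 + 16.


19 + 16 = 35 at compile time
Optimized: y = 35


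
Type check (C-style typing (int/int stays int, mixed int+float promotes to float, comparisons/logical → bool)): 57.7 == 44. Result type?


Operand types: float == int
Rule: comparison yields bool
Result type: bool


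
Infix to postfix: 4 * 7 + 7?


Left to right (same or higher precedence on left)
Postfix: 4 7 * 7 +


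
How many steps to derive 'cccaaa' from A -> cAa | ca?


Derivation: A => cAa => ccAaa => cccaaa
Steps: 3


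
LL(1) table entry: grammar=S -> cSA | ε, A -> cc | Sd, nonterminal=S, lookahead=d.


For [S, d]: ε is nullable and 'd' ∈ FOLLOW(S)
Entry: S -> ε


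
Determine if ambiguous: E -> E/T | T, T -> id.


precedence layered via separate nonterminal T: deterministic
Unambiguous


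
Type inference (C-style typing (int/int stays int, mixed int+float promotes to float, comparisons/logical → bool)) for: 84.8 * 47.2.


Operand types: float * float
Rule: mixed int/float promotes to float; int/int stays int
Result type: float


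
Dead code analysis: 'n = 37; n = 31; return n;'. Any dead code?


first assignment to n is overwritten before any read
Dead: 'n = 37'


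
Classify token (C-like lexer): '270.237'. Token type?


Pattern: digits with a decimal point
Type: FLOAT_LITERAL


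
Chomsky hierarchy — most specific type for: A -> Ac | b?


Left-linear: every RHS is a terminal or one nonterminal followed by a terminal
Classification: Type 3 (Regular)


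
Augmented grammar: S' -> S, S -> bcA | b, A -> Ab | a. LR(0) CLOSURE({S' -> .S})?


Start: S' -> .S
For each item with dot before a nonterminal B, add B -> .γ for every B-production
Closure: [S' -> .S, S -> .bcA, S -> .b]


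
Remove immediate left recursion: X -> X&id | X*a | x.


Left-recursive alternatives: X&id, X*a; non-recursive: x
Introduce X': X -> xX', X' -> &idX' | *aX' | ε


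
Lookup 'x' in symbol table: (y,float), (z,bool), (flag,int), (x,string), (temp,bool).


Lookup 'x' → type string


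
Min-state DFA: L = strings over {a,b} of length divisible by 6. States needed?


Track length mod 6: states 0..5, accept at 0
Minimal DFA: 6 states


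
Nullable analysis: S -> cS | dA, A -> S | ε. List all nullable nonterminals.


A nonterminal is nullable iff some alternative derives ε (directly, or every symbol in it is nullable)
Nullable: {A}


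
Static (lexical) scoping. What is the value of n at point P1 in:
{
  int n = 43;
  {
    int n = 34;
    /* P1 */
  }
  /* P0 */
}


n declared in the same block as P1
n = 34


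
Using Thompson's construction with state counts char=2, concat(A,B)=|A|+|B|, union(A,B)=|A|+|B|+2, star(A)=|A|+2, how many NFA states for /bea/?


Syntax tree has 3 char leaf(s), 0 union(s), 0 star(s)
chars contribute 3×2 = 6; each union adds +2; each star adds +2
Total: 6 + 0 + 0 = 6 states


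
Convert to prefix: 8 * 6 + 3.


left-to-right (same/higher precedence on left): tree is (+ (* 8 6) 3)
Prefix: + * 8 6 3


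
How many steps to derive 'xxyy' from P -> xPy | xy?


Derivation: P => xPy => xxyy
Steps: 2


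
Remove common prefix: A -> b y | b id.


Common prefix: 'b'
Factored: A -> b A', A' -> y | id


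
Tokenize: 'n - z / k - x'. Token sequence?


Scan left to right, longest-match per lexeme
Tokens: ID(n), OP(-), ID(z), OP(/), ID(k), OP(-), ID(x)


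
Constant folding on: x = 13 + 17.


13 + 17 = 30 at compile time
Optimized: x = 30


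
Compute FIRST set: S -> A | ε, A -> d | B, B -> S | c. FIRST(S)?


Per alternative of S: FIRST(A) = {c, d, ε}; FIRST(ε) = {ε}
FIRST(S) = {c, d, ε}


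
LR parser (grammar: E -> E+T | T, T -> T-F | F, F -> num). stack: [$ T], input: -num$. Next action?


shift '-' to continue T -> T-F
Action: shift


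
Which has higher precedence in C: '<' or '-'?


'-' is additive (level 9); '<' is relational (level 7)
Higher level binds tighter
'-' has higher precedence than '<'


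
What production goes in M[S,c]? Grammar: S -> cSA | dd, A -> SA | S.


For [S, c]: 'c' ∈ FIRST(cSA)
Entry: S -> cSA


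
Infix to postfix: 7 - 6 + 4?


Left to right (same or higher precedence on left)
Postfix: 7 6 - 4 +


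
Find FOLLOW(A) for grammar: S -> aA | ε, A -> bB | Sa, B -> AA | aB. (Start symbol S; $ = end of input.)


$ ∈ FOLLOW(S). For each A -> αBβ: add FIRST(β)\{ε} to FOLLOW(B); if β nullable, add FOLLOW(A).
FOLLOW(A) = {$, a, b}


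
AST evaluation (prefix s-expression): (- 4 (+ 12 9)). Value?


Evaluate inner: (+ 12 9) = 21
Evaluate root: (- 4 21) = -17
Result: -17


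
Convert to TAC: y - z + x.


Break into single-operator statements:
t1 = y - z
t2 = t1 + x


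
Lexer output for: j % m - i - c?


Scan left to right, longest-match per lexeme
Tokens: ID(j), OP(%), ID(m), OP(-), ID(i), OP(-), ID(c)


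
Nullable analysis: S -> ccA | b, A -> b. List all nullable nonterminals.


A nonterminal is nullable iff some alternative derives ε (directly, or every symbol in it is nullable)
Nullable: {}


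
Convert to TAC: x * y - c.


Break into single-operator statements:
t1 = x * y
t2 = t1 - c


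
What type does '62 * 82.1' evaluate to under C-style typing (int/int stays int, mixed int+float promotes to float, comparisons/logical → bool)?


Operand types: int * float
Rule: mixed int/float promotes to float; int/int stays int
Result type: float


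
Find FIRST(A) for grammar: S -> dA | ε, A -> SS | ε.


Per alternative of A: FIRST(SS) = {d, ε}; FIRST(ε) = {ε}
FIRST(A) = {d, ε}


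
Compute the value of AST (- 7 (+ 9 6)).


Evaluate inner: (+ 9 6) = 15
Evaluate root: (- 7 15) = -8
Result: -8


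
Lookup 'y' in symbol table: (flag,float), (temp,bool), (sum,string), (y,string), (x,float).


Lookup 'y' → type string


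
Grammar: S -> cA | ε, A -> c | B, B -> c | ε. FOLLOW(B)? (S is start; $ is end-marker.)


$ ∈ FOLLOW(S). For each A -> αBβ: add FIRST(β)\{ε} to FOLLOW(B); if β nullable, add FOLLOW(A).
FOLLOW(B) = {$}


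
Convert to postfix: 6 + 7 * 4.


* has higher precedence, evaluate 7*4 first
Postfix: 6 7 4 * +


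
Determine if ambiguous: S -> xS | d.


right-linear, alternatives start with distinct terminals 'x' vs 'd': unique leftmost derivation
Unambiguous


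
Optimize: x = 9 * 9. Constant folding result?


9 * 9 = 81 at compile time
Optimized: x = 81


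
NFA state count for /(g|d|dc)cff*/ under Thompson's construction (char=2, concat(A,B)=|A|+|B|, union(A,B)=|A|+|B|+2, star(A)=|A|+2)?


Syntax tree has 7 char leaf(s), 2 union(s), 1 star(s)
chars contribute 7×2 = 14; each union adds +2; each star adds +2
Total: 14 + 4 + 2 = 20 states


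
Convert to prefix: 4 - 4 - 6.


left-to-right (same/higher precedence on left): tree is (- (- 4 4) 6)
Prefix: - - 4 4 6


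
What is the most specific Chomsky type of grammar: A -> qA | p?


Right-linear: every RHS is a terminal or a terminal followed by one nonterminal
Classification: Type 3 (Regular)


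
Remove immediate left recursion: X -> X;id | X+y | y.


Left-recursive alternatives: X;id, X+y; non-recursive: y
Introduce X': X -> yX', X' -> ;idX' | +yX' | ε


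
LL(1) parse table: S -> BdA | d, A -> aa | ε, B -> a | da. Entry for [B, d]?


For [B, d]: 'd' ∈ FIRST(da)
Entry: B -> da


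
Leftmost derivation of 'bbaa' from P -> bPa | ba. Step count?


Derivation: P => bPa => bbaa
Steps: 2


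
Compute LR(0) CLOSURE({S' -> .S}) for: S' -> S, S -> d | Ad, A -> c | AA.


Start: S' -> .S
For each item with dot before a nonterminal B, add B -> .γ for every B-production
Closure: [S' -> .S, S -> .d, S -> .Ad, A -> .c, A -> .AA]


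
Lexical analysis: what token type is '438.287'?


Pattern: digits with a decimal point
Type: FLOAT_LITERAL


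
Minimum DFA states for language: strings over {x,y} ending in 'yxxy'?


Track the longest suffix of input matching a prefix of 'yxxy': 5 classes (prefixes of length 0..4)
Minimal DFA: 5 states


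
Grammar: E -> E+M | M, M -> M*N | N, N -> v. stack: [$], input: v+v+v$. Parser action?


no handle on stack; shift 'v'
Action: shift


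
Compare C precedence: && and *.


'*' is multiplicative (level 10); '&&' is logical AND (level 2)
Higher level binds tighter
'*' has higher precedence than '&&'


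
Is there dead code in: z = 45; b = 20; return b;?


z is assigned but never read
Dead: 'z = 45'


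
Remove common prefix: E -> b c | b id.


Common prefix: 'b'
Factored: E -> b E', E' -> c | id


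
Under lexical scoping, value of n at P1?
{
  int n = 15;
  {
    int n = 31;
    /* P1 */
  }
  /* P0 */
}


n declared in the same block as P1
n = 31


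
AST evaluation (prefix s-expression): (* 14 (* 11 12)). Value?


Evaluate inner: (* 11 12) = 132
Evaluate root: (* 14 132) = 1848
Result: 1848


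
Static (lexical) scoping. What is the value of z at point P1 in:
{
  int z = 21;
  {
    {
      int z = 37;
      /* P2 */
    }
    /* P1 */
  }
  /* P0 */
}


P1's block does not declare z; resolves to the enclosing declaration at depth 0
z = 21


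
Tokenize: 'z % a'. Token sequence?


Scan left to right, longest-match per lexeme
Tokens: ID(z), OP(%), ID(a)


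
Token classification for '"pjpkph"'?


Pattern: double-quoted sequence
Type: STRING_LITERAL


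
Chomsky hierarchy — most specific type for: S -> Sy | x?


Left-linear: every RHS is a terminal or one nonterminal followed by a terminal
Classification: Type 3 (Regular)


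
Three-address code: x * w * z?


Break into single-operator statements:
t1 = x * w
t2 = t1 * z


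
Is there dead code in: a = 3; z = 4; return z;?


a is assigned but never read
Dead: 'a = 3'


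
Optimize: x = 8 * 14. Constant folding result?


8 * 14 = 112 at compile time
Optimized: x = 112


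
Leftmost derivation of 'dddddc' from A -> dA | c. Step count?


Derivation: A => dA => ddA => dddA => ddddA => dddddA => dddddc
Steps: 6


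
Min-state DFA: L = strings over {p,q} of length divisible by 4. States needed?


Track length mod 4: states 0..3, accept at 0
Minimal DFA: 4 states


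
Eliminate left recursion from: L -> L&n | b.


Left-recursive alternatives: L&n; non-recursive: b
Introduce L': L -> bL', L' -> &nL' | ε


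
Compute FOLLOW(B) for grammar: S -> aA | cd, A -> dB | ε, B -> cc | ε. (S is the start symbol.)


$ ∈ FOLLOW(S). For each A -> αBβ: add FIRST(β)\{ε} to FOLLOW(B); if β nullable, add FOLLOW(A).
FOLLOW(B) = {$}


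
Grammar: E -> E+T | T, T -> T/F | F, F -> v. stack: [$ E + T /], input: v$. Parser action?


no handle; shift 'v'
Action: shift


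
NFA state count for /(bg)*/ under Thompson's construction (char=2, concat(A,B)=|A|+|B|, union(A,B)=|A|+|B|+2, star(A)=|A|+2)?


Syntax tree has 2 char leaf(s), 0 union(s), 1 star(s)
chars contribute 2×2 = 4; each union adds +2; each star adds +2
Total: 4 + 0 + 2 = 6 states


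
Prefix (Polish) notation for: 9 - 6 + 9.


left-to-right (same/higher precedence on left): tree is (+ (- 9 6) 9)
Prefix: + - 9 6 9


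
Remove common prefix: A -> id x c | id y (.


Common prefix: 'id'
Factored: A -> id A', A' -> x c | y (


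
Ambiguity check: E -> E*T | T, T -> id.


precedence layered via separate nonterminal T: deterministic
Unambiguous


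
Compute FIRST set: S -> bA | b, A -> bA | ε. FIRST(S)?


Per alternative of S: FIRST(bA) = {b}; FIRST(b) = {b}
FIRST(S) = {b}


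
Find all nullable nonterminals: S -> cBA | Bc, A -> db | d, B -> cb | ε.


A nonterminal is nullable iff some alternative derives ε (directly, or every symbol in it is nullable)
Nullable: {B}


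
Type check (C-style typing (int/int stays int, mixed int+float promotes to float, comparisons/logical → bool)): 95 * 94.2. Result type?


Operand types: int * float
Rule: mixed int/float promotes to float; int/int stays int
Result type: float


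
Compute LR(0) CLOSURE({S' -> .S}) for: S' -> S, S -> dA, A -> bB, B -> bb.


Start: S' -> .S
For each item with dot before a nonterminal B, add B -> .γ for every B-production
Closure: [S' -> .S, S -> .dA]


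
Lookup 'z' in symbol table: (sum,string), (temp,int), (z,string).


Lookup 'z' → type string


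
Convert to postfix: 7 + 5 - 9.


Left to right (same or higher precedence on left)
Postfix: 7 5 + 9 -


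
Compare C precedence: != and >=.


'>=' is relational (level 7); '!=' is equality (level 6)
Higher level binds tighter
'>=' has higher precedence than '!='


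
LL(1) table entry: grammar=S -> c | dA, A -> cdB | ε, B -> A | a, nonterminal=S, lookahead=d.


For [S, d]: 'd' ∈ FIRST(dA)
Entry: S -> dA


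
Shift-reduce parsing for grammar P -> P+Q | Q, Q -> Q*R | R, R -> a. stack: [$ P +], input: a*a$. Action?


no handle ('P+' is not any RHS); shift 'a'
Action: shift


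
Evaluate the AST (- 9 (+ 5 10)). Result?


Evaluate inner: (+ 5 10) = 15
Evaluate root: (- 9 15) = -6
Result: -6


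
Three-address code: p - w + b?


Break into single-operator statements:
t1 = p - w
t2 = t1 + b


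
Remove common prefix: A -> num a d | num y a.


Common prefix: 'num'
Factored: A -> num A', A' -> a d | y a


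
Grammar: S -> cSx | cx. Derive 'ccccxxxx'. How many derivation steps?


Derivation: S => cSx => ccSxx => cccSxxx => ccccxxxx
Steps: 4


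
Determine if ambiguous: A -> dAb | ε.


balanced d^n…b^n: each string has a unique parse
Unambiguous


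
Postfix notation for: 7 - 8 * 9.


* has higher precedence, evaluate 8*9 first
Postfix: 7 8 9 * -


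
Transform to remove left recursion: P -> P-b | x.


Left-recursive alternatives: P-b; non-recursive: x
Introduce P': P -> xP', P' -> -bP' | ε


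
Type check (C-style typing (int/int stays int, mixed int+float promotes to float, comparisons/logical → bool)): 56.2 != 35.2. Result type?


Operand types: float != float
Rule: comparison yields bool
Result type: bool


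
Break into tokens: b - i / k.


Scan left to right, longest-match per lexeme
Tokens: ID(b), OP(-), ID(i), OP(/), ID(k)


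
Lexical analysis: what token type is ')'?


Pattern: delimiter/punctuation
Type: PUNCTUATION


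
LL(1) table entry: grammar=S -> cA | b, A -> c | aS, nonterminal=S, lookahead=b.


For [S, b]: 'b' ∈ FIRST(b)
Entry: S -> b


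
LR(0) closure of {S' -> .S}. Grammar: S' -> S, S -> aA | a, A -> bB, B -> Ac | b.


Start: S' -> .S
For each item with dot before a nonterminal B, add B -> .γ for every B-production
Closure: [S' -> .S, S -> .aA, S -> .a]


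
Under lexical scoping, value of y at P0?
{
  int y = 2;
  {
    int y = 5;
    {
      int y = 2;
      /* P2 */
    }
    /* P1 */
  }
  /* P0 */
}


y declared in the same block as P0
y = 2


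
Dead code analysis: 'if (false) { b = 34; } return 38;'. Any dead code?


condition is constant false, so the whole block is unreachable
Dead: 'if (false) { b = 34; }'


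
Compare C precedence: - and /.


'/' is multiplicative (level 10); '-' is additive (level 9)
Higher level binds tighter
'/' has higher precedence than '-'


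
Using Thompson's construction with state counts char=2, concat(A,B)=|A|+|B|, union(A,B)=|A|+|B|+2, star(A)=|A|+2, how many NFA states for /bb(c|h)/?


Syntax tree has 4 char leaf(s), 1 union(s), 0 star(s)
chars contribute 4×2 = 8; each union adds +2; each star adds +2
Total: 8 + 2 + 0 = 10 states


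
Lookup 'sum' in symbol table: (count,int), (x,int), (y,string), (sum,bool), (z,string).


Lookup 'sum' → type bool


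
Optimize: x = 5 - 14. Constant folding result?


5 - 14 = -9 at compile time
Optimized: x = -9


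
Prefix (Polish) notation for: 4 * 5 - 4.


left-to-right (same/higher precedence on left): tree is (- (* 4 5) 4)
Prefix: - * 4 5 4


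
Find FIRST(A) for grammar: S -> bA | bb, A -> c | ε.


Per alternative of A: FIRST(c) = {c}; FIRST(ε) = {ε}
FIRST(A) = {c, ε}


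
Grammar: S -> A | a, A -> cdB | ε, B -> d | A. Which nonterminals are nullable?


A nonterminal is nullable iff some alternative derives ε (directly, or every symbol in it is nullable)
Nullable: {A, B, S}


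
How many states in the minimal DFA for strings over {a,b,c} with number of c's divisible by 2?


Track (count of c) mod 2: states 0..1, accept at 0
Minimal DFA: 2 states


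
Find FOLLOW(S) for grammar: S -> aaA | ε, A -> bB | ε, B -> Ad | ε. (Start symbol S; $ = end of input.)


$ ∈ FOLLOW(S). For each A -> αBβ: add FIRST(β)\{ε} to FOLLOW(B); if β nullable, add FOLLOW(A).
FOLLOW(S) = {$}


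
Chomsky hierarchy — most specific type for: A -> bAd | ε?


Single nonterminal LHS, but b^n d^n is not regular
Classification: Type 2 (Context-Free)


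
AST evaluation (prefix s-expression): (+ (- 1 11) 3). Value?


Evaluate inner: (- 1 11) = -10
Evaluate root: (+ -10 3) = -7
Result: -7


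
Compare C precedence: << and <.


'<<' is shift (level 8); '<' is relational (level 7)
Higher level binds tighter
'<<' has higher precedence than '<'


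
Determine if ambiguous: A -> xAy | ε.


balanced x^n…y^n: each string has a unique parse
Unambiguous


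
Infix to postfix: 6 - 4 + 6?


Left to right (same or higher precedence on left)
Postfix: 6 4 - 6 +


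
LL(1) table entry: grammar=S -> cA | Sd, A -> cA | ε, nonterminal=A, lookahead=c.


For [A, c]: 'c' ∈ FIRST(cA)
Entry: A -> cA


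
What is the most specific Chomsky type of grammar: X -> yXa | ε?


Single nonterminal LHS, but y^n a^n is not regular
Classification: Type 2 (Context-Free)


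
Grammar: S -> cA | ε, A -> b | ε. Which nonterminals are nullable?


A nonterminal is nullable iff some alternative derives ε (directly, or every symbol in it is nullable)
Nullable: {A, S}


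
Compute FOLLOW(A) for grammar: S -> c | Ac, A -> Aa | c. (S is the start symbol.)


$ ∈ FOLLOW(S). For each A -> αBβ: add FIRST(β)\{ε} to FOLLOW(B); if β nullable, add FOLLOW(A).
FOLLOW(A) = {a, c}


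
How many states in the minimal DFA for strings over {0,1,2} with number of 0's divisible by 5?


Track (count of 0) mod 5: states 0..4, accept at 0
Minimal DFA: 5 states


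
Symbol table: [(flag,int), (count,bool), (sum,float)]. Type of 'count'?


Lookup 'count' → type bool


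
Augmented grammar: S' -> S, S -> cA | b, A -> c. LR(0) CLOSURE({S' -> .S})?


Start: S' -> .S
For each item with dot before a nonterminal B, add B -> .γ for every B-production
Closure: [S' -> .S, S -> .cA, S -> .b]


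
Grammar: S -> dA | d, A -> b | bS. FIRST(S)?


Per alternative of S: FIRST(dA) = {d}; FIRST(d) = {d}
FIRST(S) = {d}


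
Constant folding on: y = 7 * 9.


7 * 9 = 63 at compile time
Optimized: y = 63


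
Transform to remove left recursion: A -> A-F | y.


Left-recursive alternatives: A-F; non-recursive: y
Introduce A': A -> yA', A' -> -FA' | ε


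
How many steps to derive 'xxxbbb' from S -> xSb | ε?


Derivation: S => xSb => xxSbb => xxxSbbb => xxxbbb
Steps: 4


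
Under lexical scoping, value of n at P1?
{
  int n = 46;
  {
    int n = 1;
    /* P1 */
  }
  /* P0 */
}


n declared in the same block as P1
n = 1


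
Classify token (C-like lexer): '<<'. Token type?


Pattern: operator symbol
Type: OPERATOR


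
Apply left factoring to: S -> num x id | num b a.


Common prefix: 'num'
Factored: S -> num S', S' -> x id | b a


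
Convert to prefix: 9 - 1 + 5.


left-to-right (same/higher precedence on left): tree is (+ (- 9 1) 5)
Prefix: + - 9 1 5


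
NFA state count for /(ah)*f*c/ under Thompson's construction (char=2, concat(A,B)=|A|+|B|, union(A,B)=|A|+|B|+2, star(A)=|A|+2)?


Syntax tree has 4 char leaf(s), 0 union(s), 2 star(s)
chars contribute 4×2 = 8; each union adds +2; each star adds +2
Total: 8 + 0 + 4 = 12 states


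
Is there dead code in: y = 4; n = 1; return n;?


y is assigned but never read
Dead: 'y = 4'


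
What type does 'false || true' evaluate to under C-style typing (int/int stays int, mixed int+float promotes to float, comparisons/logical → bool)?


Operand types: bool || bool
Rule: logical operators take bool operands and yield bool
Result type: bool


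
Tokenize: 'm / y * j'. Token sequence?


Scan left to right, longest-match per lexeme
Tokens: ID(m), OP(/), ID(y), OP(*), ID(j)


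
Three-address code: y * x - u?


Break into single-operator statements:
t1 = y * x
t2 = t1 - u


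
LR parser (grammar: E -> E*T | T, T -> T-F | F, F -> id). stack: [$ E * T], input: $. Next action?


handle 'E*T' on top; lookahead ∈ FOLLOW(E) = {*, $}
Action: reduce (E -> E*T)


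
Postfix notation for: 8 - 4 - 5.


Left to right (same or higher precedence on left)
Postfix: 8 4 - 5 -


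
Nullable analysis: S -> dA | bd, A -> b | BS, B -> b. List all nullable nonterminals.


A nonterminal is nullable iff some alternative derives ε (directly, or every symbol in it is nullable)
Nullable: {}


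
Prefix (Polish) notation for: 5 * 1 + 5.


left-to-right (same/higher precedence on left): tree is (+ (* 5 1) 5)
Prefix: + * 5 1 5


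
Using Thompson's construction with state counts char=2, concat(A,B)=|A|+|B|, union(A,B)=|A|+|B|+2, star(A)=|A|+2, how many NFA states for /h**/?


Syntax tree has 1 char leaf(s), 0 union(s), 2 star(s)
chars contribute 1×2 = 2; each union adds +2; each star adds +2
Total: 2 + 0 + 4 = 6 states


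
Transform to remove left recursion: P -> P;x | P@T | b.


Left-recursive alternatives: P;x, P@T; non-recursive: b
Introduce P': P -> bP', P' -> ;xP' | @TP' | ε


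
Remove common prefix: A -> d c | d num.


Common prefix: 'd'
Factored: A -> d A', A' -> c | num


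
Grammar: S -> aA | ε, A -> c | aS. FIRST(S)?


Per alternative of S: FIRST(aA) = {a}; FIRST(ε) = {ε}
FIRST(S) = {a, ε}


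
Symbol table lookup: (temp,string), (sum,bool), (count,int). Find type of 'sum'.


Lookup 'sum' → type bool


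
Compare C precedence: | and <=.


'<=' is relational (level 7); '|' is bitwise OR (level 3)
Higher level binds tighter
'<=' has higher precedence than '|'


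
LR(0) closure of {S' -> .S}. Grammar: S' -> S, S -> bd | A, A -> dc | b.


Start: S' -> .S
For each item with dot before a nonterminal B, add B -> .γ for every B-production
Closure: [S' -> .S, S -> .bd, S -> .A, A -> .dc, A -> .b]


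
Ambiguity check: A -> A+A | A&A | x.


'x+x&x' has two parse trees (no precedence encoded between + and &)
Ambiguous


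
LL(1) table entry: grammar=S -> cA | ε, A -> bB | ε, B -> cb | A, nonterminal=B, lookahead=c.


For [B, c]: 'c' ∈ FIRST(cb)
Entry: B -> cb


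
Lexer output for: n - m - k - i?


Scan left to right, longest-match per lexeme
Tokens: ID(n), OP(-), ID(m), OP(-), ID(k), OP(-), ID(i)


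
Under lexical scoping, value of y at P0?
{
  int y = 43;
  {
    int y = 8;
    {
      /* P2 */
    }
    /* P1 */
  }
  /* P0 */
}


y declared in the same block as P0
y = 43


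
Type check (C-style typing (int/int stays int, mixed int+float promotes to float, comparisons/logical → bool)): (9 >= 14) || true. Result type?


Operand types: bool || bool
Rule: logical operators take bool operands and yield bool
Result type: bool


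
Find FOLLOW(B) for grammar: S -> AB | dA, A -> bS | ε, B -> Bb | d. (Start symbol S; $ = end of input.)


$ ∈ FOLLOW(S). For each A -> αBβ: add FIRST(β)\{ε} to FOLLOW(B); if β nullable, add FOLLOW(A).
FOLLOW(B) = {$, b, d}


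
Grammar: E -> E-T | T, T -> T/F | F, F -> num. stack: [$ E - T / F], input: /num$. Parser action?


handle 'T/F' on top
Action: reduce (T -> T/F)


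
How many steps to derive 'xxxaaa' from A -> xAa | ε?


Derivation: A => xAa => xxAaa => xxxAaaa => xxxaaa
Steps: 4


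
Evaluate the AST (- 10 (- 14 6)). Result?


Evaluate inner: (- 14 6) = 8
Evaluate root: (- 10 8) = 2
Result: 2


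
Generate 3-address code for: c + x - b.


Break into single-operator statements:
t1 = c + x
t2 = t1 - b


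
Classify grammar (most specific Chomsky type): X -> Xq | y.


Left-linear: every RHS is a terminal or one nonterminal followed by a terminal
Classification: Type 3 (Regular)


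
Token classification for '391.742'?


Pattern: digits with a decimal point
Type: FLOAT_LITERAL


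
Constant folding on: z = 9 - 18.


9 - 18 = -9 at compile time
Optimized: z = -9


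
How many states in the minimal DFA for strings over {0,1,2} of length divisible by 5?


Track length mod 5: states 0..4, accept at 0
Minimal DFA: 5 states


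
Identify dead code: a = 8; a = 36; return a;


first assignment to a is overwritten before any read
Dead: 'a = 8'


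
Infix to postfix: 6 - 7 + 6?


Left to right (same or higher precedence on left)
Postfix: 6 7 - 6 +


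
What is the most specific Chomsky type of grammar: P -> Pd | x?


Left-linear: every RHS is a terminal or one nonterminal followed by a terminal
Classification: Type 3 (Regular)


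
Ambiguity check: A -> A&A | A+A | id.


'id&id+id' has two parse trees (no precedence encoded between & and +)
Ambiguous


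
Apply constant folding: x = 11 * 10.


11 * 10 = 110 at compile time
Optimized: x = 110


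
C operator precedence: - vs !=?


'-' is additive (level 9); '!=' is equality (level 6)
Higher level binds tighter
'-' has higher precedence than '!='


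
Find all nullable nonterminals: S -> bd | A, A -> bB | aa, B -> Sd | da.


A nonterminal is nullable iff some alternative derives ε (directly, or every symbol in it is nullable)
Nullable: {}


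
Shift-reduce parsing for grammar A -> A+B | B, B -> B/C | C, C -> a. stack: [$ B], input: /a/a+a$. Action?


shift '/' to continue B -> B/C
Action: shift


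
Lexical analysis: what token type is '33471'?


Pattern: digits only
Type: INTEGER_LITERAL


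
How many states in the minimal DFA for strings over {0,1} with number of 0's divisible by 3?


Track (count of 0) mod 3: states 0..2, accept at 0
Minimal DFA: 3 states


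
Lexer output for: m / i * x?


Scan left to right, longest-match per lexeme
Tokens: ID(m), OP(/), ID(i), OP(*), ID(x)


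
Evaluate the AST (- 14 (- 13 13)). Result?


Evaluate inner: (- 13 13) = 0
Evaluate root: (- 14 0) = 14
Result: 14


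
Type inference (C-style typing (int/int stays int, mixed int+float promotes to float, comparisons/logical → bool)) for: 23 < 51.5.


Operand types: int < float
Rule: comparison yields bool
Result type: bool


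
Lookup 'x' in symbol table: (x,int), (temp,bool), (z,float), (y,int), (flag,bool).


Lookup 'x' → type int


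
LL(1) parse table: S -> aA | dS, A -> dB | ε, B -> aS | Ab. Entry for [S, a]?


For [S, a]: 'a' ∈ FIRST(aA)
Entry: S -> aA


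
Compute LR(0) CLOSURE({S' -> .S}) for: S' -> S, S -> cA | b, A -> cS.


Start: S' -> .S
For each item with dot before a nonterminal B, add B -> .γ for every B-production
Closure: [S' -> .S, S -> .cA, S -> .b]


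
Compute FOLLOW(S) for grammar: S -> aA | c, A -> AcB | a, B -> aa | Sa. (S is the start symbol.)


$ ∈ FOLLOW(S). For each A -> αBβ: add FIRST(β)\{ε} to FOLLOW(B); if β nullable, add FOLLOW(A).
FOLLOW(S) = {$, a}


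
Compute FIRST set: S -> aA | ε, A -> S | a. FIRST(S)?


Per alternative of S: FIRST(aA) = {a}; FIRST(ε) = {ε}
FIRST(S) = {a, ε}


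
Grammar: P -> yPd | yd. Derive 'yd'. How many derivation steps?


Derivation: P => yd
Steps: 1


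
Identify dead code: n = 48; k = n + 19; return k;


n is read by k's definition; k is returned
No dead code


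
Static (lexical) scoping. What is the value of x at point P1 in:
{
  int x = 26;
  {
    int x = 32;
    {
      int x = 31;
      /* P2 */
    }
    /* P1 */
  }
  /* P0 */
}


x declared in the same block as P1
x = 32


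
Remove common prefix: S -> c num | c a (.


Common prefix: 'c'
Factored: S -> c S', S' -> num | a (


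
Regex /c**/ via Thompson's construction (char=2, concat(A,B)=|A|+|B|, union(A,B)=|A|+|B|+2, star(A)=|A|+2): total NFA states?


Syntax tree has 1 char leaf(s), 0 union(s), 2 star(s)
chars contribute 1×2 = 2; each union adds +2; each star adds +2
Total: 2 + 0 + 4 = 6 states


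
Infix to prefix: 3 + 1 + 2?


left-to-right (same/higher precedence on left): tree is (+ (+ 3 1) 2)
Prefix: + + 3 1 2


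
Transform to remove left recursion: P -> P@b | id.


Left-recursive alternatives: P@b; non-recursive: id
Introduce P': P -> idP', P' -> @bP' | ε


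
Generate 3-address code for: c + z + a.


Break into single-operator statements:
t1 = c + z
t2 = t1 + a


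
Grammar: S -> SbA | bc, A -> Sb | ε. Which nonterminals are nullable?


A nonterminal is nullable iff some alternative derives ε (directly, or every symbol in it is nullable)
Nullable: {A}


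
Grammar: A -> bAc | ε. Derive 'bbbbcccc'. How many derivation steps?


Derivation: A => bAc => bbAcc => bbbAccc => bbbbAcccc => bbbbcccc
Steps: 5


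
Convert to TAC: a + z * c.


Break into single-operator statements:
t1 = z * c
t2 = a + t1
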